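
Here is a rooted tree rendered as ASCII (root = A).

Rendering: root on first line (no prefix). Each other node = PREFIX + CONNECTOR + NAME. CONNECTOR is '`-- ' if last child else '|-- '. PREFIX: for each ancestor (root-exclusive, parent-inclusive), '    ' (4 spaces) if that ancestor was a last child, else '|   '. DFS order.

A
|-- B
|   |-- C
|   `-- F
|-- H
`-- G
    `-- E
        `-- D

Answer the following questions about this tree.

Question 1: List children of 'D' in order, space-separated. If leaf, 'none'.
Answer: none

Derivation:
Node D's children (from adjacency): (leaf)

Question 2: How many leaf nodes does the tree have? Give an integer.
Leaves (nodes with no children): C, D, F, H

Answer: 4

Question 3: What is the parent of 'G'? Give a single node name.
Scan adjacency: G appears as child of A

Answer: A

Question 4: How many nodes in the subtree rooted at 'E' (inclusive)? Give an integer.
Answer: 2

Derivation:
Subtree rooted at E contains: D, E
Count = 2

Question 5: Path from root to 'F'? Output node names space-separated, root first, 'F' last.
Answer: A B F

Derivation:
Walk down from root: A -> B -> F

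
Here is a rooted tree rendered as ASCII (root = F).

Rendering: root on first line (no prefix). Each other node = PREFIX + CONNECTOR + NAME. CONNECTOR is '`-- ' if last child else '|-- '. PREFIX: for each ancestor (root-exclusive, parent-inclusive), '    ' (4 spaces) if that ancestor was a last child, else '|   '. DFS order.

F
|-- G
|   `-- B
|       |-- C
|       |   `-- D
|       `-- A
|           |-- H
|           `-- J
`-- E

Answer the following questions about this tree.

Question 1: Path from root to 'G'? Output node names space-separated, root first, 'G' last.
Answer: F G

Derivation:
Walk down from root: F -> G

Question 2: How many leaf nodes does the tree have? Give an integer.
Answer: 4

Derivation:
Leaves (nodes with no children): D, E, H, J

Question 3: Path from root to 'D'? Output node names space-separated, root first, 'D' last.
Walk down from root: F -> G -> B -> C -> D

Answer: F G B C D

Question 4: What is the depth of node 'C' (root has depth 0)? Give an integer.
Answer: 3

Derivation:
Path from root to C: F -> G -> B -> C
Depth = number of edges = 3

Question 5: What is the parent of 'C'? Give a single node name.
Scan adjacency: C appears as child of B

Answer: B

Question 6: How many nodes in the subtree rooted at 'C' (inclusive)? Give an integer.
Answer: 2

Derivation:
Subtree rooted at C contains: C, D
Count = 2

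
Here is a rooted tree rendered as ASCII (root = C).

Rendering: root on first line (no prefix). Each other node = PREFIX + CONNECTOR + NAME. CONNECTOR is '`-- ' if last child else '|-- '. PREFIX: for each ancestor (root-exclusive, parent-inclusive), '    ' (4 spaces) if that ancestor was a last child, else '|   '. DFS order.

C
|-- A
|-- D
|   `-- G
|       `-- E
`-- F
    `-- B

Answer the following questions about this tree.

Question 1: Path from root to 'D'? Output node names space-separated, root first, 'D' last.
Walk down from root: C -> D

Answer: C D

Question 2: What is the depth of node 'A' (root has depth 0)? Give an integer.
Path from root to A: C -> A
Depth = number of edges = 1

Answer: 1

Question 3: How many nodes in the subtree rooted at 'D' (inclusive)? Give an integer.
Subtree rooted at D contains: D, E, G
Count = 3

Answer: 3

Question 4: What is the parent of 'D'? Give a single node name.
Answer: C

Derivation:
Scan adjacency: D appears as child of C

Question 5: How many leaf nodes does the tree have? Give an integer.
Leaves (nodes with no children): A, B, E

Answer: 3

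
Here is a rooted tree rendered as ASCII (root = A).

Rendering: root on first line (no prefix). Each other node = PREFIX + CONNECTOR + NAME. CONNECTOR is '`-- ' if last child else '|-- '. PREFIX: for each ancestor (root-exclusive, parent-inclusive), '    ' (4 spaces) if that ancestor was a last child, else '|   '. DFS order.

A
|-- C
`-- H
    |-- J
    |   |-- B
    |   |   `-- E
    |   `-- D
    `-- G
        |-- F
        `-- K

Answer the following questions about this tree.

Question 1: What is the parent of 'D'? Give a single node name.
Answer: J

Derivation:
Scan adjacency: D appears as child of J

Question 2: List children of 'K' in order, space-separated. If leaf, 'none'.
Node K's children (from adjacency): (leaf)

Answer: none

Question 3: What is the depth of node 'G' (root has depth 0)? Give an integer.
Path from root to G: A -> H -> G
Depth = number of edges = 2

Answer: 2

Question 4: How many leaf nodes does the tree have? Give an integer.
Answer: 5

Derivation:
Leaves (nodes with no children): C, D, E, F, K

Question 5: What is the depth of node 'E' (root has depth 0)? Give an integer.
Answer: 4

Derivation:
Path from root to E: A -> H -> J -> B -> E
Depth = number of edges = 4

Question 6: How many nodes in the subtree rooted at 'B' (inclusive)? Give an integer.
Subtree rooted at B contains: B, E
Count = 2

Answer: 2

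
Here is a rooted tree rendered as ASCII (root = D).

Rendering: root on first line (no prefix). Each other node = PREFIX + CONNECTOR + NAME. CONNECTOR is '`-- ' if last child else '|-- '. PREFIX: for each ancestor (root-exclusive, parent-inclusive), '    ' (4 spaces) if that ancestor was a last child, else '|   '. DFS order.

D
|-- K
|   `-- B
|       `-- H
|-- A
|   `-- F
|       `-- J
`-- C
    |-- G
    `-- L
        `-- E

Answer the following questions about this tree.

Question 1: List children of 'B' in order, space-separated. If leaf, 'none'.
Answer: H

Derivation:
Node B's children (from adjacency): H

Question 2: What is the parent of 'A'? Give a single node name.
Scan adjacency: A appears as child of D

Answer: D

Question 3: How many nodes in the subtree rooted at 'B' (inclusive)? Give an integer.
Answer: 2

Derivation:
Subtree rooted at B contains: B, H
Count = 2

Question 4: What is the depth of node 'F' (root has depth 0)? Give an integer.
Path from root to F: D -> A -> F
Depth = number of edges = 2

Answer: 2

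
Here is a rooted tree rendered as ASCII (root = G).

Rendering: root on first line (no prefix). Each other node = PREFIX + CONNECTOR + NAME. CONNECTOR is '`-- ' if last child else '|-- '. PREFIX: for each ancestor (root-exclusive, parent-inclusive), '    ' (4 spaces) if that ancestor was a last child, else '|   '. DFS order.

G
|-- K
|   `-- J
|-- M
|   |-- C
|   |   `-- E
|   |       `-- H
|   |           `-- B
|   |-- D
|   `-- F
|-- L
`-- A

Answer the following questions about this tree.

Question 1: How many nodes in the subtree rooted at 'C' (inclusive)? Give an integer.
Subtree rooted at C contains: B, C, E, H
Count = 4

Answer: 4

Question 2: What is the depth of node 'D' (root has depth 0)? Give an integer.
Answer: 2

Derivation:
Path from root to D: G -> M -> D
Depth = number of edges = 2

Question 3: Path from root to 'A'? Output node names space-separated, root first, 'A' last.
Answer: G A

Derivation:
Walk down from root: G -> A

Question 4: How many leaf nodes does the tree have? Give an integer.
Leaves (nodes with no children): A, B, D, F, J, L

Answer: 6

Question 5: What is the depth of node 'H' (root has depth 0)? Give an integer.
Answer: 4

Derivation:
Path from root to H: G -> M -> C -> E -> H
Depth = number of edges = 4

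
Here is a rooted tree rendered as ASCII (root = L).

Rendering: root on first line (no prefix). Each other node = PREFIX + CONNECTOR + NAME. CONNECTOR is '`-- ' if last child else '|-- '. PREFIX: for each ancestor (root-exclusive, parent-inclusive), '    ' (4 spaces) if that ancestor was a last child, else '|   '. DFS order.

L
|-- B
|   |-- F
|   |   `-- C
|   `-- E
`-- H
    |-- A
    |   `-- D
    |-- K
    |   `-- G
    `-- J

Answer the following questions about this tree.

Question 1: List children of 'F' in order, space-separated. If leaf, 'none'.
Answer: C

Derivation:
Node F's children (from adjacency): C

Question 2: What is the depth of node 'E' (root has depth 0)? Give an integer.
Answer: 2

Derivation:
Path from root to E: L -> B -> E
Depth = number of edges = 2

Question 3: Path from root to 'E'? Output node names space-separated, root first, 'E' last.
Walk down from root: L -> B -> E

Answer: L B E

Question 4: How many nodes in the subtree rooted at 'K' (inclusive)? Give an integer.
Subtree rooted at K contains: G, K
Count = 2

Answer: 2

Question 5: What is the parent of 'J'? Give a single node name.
Answer: H

Derivation:
Scan adjacency: J appears as child of H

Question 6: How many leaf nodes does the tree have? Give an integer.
Leaves (nodes with no children): C, D, E, G, J

Answer: 5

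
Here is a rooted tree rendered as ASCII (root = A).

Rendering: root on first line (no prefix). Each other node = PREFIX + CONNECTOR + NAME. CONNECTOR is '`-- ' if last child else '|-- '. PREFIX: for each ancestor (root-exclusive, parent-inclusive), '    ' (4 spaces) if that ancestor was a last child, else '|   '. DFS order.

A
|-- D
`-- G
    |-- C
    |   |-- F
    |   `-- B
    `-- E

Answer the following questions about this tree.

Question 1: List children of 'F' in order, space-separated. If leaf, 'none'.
Answer: none

Derivation:
Node F's children (from adjacency): (leaf)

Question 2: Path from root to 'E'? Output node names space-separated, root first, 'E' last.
Walk down from root: A -> G -> E

Answer: A G E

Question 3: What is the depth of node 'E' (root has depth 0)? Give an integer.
Answer: 2

Derivation:
Path from root to E: A -> G -> E
Depth = number of edges = 2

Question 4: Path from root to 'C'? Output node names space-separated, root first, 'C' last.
Walk down from root: A -> G -> C

Answer: A G C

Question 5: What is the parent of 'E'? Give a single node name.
Scan adjacency: E appears as child of G

Answer: G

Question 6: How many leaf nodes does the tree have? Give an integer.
Answer: 4

Derivation:
Leaves (nodes with no children): B, D, E, F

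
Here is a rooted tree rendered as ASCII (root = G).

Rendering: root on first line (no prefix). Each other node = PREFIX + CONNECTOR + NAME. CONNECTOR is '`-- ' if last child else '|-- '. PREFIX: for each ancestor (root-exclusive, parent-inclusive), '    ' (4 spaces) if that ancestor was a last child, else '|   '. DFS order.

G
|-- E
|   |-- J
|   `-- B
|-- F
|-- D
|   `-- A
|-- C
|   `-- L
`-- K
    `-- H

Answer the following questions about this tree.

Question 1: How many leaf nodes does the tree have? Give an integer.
Answer: 6

Derivation:
Leaves (nodes with no children): A, B, F, H, J, L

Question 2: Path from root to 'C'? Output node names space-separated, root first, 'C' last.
Walk down from root: G -> C

Answer: G C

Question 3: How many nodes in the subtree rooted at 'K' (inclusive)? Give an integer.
Subtree rooted at K contains: H, K
Count = 2

Answer: 2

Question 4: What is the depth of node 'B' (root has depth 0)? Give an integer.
Answer: 2

Derivation:
Path from root to B: G -> E -> B
Depth = number of edges = 2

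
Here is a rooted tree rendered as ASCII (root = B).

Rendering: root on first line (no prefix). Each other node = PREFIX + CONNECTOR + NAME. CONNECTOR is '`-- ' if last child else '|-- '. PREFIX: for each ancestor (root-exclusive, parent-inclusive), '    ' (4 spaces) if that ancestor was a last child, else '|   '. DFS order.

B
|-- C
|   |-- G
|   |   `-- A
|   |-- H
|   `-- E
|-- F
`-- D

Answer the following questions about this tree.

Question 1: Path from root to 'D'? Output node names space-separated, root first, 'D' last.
Walk down from root: B -> D

Answer: B D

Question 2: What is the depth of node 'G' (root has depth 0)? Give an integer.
Answer: 2

Derivation:
Path from root to G: B -> C -> G
Depth = number of edges = 2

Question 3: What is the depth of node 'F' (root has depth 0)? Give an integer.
Answer: 1

Derivation:
Path from root to F: B -> F
Depth = number of edges = 1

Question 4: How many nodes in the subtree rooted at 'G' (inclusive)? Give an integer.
Subtree rooted at G contains: A, G
Count = 2

Answer: 2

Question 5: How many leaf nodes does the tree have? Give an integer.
Leaves (nodes with no children): A, D, E, F, H

Answer: 5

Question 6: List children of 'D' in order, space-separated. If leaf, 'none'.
Answer: none

Derivation:
Node D's children (from adjacency): (leaf)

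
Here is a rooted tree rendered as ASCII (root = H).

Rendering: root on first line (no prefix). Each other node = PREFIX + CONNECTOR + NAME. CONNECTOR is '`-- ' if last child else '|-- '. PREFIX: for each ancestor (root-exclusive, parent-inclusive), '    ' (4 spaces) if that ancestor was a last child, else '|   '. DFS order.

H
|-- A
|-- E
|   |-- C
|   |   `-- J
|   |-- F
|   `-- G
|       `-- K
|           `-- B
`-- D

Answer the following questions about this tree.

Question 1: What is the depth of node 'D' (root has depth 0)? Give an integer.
Answer: 1

Derivation:
Path from root to D: H -> D
Depth = number of edges = 1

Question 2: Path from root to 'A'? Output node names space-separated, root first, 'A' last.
Walk down from root: H -> A

Answer: H A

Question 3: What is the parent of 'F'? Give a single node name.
Scan adjacency: F appears as child of E

Answer: E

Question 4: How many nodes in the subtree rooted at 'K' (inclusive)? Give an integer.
Answer: 2

Derivation:
Subtree rooted at K contains: B, K
Count = 2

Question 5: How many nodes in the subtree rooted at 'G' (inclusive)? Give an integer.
Answer: 3

Derivation:
Subtree rooted at G contains: B, G, K
Count = 3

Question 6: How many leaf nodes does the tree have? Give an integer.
Answer: 5

Derivation:
Leaves (nodes with no children): A, B, D, F, J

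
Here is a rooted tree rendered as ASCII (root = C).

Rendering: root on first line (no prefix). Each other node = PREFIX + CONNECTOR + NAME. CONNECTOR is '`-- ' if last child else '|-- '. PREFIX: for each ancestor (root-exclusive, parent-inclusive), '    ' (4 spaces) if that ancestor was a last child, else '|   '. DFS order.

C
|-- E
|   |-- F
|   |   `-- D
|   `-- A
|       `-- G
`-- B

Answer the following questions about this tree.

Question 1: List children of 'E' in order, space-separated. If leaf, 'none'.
Answer: F A

Derivation:
Node E's children (from adjacency): F, A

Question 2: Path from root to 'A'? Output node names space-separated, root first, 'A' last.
Walk down from root: C -> E -> A

Answer: C E A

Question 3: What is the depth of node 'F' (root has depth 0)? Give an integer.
Answer: 2

Derivation:
Path from root to F: C -> E -> F
Depth = number of edges = 2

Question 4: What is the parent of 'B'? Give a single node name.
Answer: C

Derivation:
Scan adjacency: B appears as child of C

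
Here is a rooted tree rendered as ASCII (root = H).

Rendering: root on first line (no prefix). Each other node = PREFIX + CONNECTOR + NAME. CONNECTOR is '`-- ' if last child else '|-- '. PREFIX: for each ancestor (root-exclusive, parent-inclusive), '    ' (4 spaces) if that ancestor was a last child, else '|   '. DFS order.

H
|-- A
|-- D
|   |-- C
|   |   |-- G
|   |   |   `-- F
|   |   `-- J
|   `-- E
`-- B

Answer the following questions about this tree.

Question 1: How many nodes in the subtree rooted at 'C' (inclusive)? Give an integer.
Answer: 4

Derivation:
Subtree rooted at C contains: C, F, G, J
Count = 4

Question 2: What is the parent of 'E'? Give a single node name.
Scan adjacency: E appears as child of D

Answer: D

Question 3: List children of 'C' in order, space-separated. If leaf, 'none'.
Node C's children (from adjacency): G, J

Answer: G J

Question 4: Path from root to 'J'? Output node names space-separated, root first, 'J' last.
Walk down from root: H -> D -> C -> J

Answer: H D C J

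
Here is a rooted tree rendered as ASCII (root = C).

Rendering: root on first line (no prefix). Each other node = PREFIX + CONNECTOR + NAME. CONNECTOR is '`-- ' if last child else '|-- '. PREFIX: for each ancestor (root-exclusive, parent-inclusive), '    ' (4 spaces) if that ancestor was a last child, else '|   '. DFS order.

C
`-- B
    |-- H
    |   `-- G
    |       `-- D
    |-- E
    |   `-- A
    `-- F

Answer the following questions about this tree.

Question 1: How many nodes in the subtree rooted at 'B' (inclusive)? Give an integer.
Subtree rooted at B contains: A, B, D, E, F, G, H
Count = 7

Answer: 7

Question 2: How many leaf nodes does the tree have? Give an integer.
Answer: 3

Derivation:
Leaves (nodes with no children): A, D, F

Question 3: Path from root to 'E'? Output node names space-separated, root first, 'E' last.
Walk down from root: C -> B -> E

Answer: C B E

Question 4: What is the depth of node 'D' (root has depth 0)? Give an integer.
Path from root to D: C -> B -> H -> G -> D
Depth = number of edges = 4

Answer: 4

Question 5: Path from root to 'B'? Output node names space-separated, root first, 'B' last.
Answer: C B

Derivation:
Walk down from root: C -> B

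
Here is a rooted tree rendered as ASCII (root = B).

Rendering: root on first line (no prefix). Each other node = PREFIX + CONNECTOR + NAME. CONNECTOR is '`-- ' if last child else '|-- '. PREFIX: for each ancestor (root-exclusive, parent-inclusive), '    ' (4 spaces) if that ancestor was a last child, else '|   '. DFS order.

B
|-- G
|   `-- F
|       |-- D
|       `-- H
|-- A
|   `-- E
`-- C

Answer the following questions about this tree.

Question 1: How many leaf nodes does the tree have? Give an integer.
Answer: 4

Derivation:
Leaves (nodes with no children): C, D, E, H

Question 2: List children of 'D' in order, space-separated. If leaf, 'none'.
Answer: none

Derivation:
Node D's children (from adjacency): (leaf)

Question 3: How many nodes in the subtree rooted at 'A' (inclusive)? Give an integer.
Subtree rooted at A contains: A, E
Count = 2

Answer: 2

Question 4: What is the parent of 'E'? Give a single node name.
Answer: A

Derivation:
Scan adjacency: E appears as child of A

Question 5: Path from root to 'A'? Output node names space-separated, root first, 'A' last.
Answer: B A

Derivation:
Walk down from root: B -> A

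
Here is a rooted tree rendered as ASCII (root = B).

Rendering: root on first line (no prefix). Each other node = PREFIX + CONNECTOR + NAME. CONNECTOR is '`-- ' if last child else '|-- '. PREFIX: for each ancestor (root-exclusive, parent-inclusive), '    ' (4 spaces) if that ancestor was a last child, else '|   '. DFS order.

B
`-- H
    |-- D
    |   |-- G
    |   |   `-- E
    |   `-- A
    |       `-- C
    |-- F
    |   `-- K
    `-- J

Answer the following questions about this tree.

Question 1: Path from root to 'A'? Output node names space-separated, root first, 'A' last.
Walk down from root: B -> H -> D -> A

Answer: B H D A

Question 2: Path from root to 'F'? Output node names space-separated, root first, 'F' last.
Walk down from root: B -> H -> F

Answer: B H F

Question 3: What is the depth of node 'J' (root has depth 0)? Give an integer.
Answer: 2

Derivation:
Path from root to J: B -> H -> J
Depth = number of edges = 2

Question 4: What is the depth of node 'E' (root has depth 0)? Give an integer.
Answer: 4

Derivation:
Path from root to E: B -> H -> D -> G -> E
Depth = number of edges = 4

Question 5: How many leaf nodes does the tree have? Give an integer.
Leaves (nodes with no children): C, E, J, K

Answer: 4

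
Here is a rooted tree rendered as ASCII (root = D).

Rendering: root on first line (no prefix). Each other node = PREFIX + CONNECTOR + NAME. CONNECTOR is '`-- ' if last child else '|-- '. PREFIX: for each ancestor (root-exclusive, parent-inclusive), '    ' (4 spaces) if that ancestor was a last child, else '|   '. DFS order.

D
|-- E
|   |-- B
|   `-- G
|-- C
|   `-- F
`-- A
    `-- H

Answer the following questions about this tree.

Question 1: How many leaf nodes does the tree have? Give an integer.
Answer: 4

Derivation:
Leaves (nodes with no children): B, F, G, H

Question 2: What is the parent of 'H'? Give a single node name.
Scan adjacency: H appears as child of A

Answer: A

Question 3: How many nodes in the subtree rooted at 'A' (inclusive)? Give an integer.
Subtree rooted at A contains: A, H
Count = 2

Answer: 2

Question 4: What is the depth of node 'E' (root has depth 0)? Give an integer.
Answer: 1

Derivation:
Path from root to E: D -> E
Depth = number of edges = 1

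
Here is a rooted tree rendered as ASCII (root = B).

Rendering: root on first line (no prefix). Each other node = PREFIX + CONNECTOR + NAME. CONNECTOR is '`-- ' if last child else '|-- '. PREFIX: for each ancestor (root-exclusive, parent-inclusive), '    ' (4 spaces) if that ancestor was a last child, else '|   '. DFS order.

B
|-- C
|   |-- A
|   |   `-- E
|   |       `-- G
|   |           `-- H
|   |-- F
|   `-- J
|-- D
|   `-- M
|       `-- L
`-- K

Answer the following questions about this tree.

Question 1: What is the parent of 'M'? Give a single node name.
Answer: D

Derivation:
Scan adjacency: M appears as child of D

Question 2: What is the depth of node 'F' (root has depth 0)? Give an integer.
Answer: 2

Derivation:
Path from root to F: B -> C -> F
Depth = number of edges = 2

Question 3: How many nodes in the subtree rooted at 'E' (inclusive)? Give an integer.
Subtree rooted at E contains: E, G, H
Count = 3

Answer: 3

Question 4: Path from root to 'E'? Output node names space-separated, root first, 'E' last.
Answer: B C A E

Derivation:
Walk down from root: B -> C -> A -> E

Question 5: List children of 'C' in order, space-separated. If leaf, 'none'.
Node C's children (from adjacency): A, F, J

Answer: A F J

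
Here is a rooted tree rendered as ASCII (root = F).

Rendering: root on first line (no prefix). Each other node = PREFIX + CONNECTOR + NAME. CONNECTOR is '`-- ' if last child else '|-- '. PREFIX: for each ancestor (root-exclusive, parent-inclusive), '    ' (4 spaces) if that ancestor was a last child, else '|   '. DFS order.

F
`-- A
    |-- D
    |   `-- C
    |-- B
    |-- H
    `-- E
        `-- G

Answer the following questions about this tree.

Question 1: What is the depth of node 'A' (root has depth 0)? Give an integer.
Path from root to A: F -> A
Depth = number of edges = 1

Answer: 1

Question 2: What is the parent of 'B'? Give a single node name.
Scan adjacency: B appears as child of A

Answer: A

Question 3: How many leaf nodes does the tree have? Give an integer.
Leaves (nodes with no children): B, C, G, H

Answer: 4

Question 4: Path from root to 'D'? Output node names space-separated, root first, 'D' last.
Walk down from root: F -> A -> D

Answer: F A D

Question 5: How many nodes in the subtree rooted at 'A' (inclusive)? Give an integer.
Subtree rooted at A contains: A, B, C, D, E, G, H
Count = 7

Answer: 7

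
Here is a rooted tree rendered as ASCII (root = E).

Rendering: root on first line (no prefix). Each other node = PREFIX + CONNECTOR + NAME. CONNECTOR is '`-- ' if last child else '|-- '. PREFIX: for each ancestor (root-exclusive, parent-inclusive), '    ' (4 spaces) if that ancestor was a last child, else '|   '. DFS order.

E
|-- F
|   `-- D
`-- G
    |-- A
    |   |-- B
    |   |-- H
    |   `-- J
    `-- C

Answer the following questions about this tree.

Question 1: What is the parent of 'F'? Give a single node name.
Answer: E

Derivation:
Scan adjacency: F appears as child of E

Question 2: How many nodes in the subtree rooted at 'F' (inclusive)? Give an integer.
Subtree rooted at F contains: D, F
Count = 2

Answer: 2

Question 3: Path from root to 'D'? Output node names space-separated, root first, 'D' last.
Walk down from root: E -> F -> D

Answer: E F D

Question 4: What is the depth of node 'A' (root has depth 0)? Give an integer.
Path from root to A: E -> G -> A
Depth = number of edges = 2

Answer: 2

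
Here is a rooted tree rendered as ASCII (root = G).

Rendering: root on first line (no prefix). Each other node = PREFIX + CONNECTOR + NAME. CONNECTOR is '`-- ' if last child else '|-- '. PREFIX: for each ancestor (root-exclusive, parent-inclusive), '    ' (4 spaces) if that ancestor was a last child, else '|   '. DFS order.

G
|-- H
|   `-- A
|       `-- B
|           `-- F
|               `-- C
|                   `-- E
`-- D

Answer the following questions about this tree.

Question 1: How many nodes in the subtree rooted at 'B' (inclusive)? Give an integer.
Subtree rooted at B contains: B, C, E, F
Count = 4

Answer: 4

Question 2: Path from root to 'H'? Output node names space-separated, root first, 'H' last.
Answer: G H

Derivation:
Walk down from root: G -> H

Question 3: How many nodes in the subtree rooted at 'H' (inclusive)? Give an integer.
Subtree rooted at H contains: A, B, C, E, F, H
Count = 6

Answer: 6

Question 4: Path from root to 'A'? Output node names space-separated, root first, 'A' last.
Answer: G H A

Derivation:
Walk down from root: G -> H -> A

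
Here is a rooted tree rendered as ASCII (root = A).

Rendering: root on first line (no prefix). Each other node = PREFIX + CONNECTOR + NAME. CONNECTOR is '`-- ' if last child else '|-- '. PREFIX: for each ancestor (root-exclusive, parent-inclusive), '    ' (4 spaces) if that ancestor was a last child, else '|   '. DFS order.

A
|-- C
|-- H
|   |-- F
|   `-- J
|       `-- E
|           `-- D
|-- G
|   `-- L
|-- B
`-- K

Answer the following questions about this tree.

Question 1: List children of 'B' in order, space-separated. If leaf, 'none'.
Answer: none

Derivation:
Node B's children (from adjacency): (leaf)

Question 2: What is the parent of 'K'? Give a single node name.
Scan adjacency: K appears as child of A

Answer: A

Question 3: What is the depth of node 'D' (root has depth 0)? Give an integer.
Answer: 4

Derivation:
Path from root to D: A -> H -> J -> E -> D
Depth = number of edges = 4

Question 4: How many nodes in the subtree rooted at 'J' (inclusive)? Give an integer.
Subtree rooted at J contains: D, E, J
Count = 3

Answer: 3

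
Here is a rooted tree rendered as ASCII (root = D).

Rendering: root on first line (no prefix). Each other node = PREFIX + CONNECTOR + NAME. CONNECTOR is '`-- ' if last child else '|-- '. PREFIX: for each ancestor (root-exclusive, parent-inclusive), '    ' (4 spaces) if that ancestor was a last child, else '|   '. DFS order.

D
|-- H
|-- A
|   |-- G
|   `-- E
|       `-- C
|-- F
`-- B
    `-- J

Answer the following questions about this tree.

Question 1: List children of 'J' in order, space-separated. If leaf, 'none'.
Answer: none

Derivation:
Node J's children (from adjacency): (leaf)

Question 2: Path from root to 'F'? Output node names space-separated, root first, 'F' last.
Walk down from root: D -> F

Answer: D F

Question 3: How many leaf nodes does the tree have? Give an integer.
Leaves (nodes with no children): C, F, G, H, J

Answer: 5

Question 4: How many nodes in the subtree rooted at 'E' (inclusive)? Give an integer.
Answer: 2

Derivation:
Subtree rooted at E contains: C, E
Count = 2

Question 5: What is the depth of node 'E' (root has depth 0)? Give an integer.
Answer: 2

Derivation:
Path from root to E: D -> A -> E
Depth = number of edges = 2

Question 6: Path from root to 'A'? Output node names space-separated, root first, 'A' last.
Walk down from root: D -> A

Answer: D A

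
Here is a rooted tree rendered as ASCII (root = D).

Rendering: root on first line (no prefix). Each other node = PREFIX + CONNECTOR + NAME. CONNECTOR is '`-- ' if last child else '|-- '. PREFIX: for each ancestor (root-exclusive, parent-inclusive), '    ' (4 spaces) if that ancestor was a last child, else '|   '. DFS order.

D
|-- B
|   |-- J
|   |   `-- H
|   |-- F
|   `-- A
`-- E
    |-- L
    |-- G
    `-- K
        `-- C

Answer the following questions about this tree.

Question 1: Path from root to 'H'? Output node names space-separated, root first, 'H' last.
Walk down from root: D -> B -> J -> H

Answer: D B J H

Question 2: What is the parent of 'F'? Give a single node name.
Scan adjacency: F appears as child of B

Answer: B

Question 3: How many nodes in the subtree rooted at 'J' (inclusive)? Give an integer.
Subtree rooted at J contains: H, J
Count = 2

Answer: 2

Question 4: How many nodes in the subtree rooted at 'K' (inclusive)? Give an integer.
Answer: 2

Derivation:
Subtree rooted at K contains: C, K
Count = 2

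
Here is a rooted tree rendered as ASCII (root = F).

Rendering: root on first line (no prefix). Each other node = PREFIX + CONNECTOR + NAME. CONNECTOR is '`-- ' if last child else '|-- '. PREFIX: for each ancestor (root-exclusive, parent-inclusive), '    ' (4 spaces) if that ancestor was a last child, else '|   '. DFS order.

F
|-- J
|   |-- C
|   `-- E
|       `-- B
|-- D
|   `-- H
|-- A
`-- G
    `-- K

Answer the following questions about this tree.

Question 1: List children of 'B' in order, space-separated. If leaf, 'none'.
Answer: none

Derivation:
Node B's children (from adjacency): (leaf)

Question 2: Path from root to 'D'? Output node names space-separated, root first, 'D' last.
Answer: F D

Derivation:
Walk down from root: F -> D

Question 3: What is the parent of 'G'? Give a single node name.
Scan adjacency: G appears as child of F

Answer: F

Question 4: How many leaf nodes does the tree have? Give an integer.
Leaves (nodes with no children): A, B, C, H, K

Answer: 5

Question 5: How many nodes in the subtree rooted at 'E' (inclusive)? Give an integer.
Answer: 2

Derivation:
Subtree rooted at E contains: B, E
Count = 2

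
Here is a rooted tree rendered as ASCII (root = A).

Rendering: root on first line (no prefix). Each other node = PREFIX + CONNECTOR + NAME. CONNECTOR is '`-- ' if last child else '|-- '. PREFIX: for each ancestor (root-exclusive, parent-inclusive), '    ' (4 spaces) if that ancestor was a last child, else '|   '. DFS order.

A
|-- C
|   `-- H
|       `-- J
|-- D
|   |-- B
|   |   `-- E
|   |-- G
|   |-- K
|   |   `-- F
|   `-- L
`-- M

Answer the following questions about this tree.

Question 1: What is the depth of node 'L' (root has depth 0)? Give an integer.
Path from root to L: A -> D -> L
Depth = number of edges = 2

Answer: 2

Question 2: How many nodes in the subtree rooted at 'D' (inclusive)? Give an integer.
Subtree rooted at D contains: B, D, E, F, G, K, L
Count = 7

Answer: 7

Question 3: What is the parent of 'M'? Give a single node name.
Scan adjacency: M appears as child of A

Answer: A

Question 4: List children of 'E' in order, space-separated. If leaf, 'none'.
Node E's children (from adjacency): (leaf)

Answer: none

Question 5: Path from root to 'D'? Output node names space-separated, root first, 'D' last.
Walk down from root: A -> D

Answer: A D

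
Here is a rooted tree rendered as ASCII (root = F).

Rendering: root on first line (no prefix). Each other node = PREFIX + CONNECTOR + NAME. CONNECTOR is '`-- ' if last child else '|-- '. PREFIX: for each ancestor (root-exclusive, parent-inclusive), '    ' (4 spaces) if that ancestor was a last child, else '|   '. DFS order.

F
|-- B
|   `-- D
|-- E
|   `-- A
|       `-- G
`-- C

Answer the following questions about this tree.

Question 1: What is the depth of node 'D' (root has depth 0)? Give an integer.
Answer: 2

Derivation:
Path from root to D: F -> B -> D
Depth = number of edges = 2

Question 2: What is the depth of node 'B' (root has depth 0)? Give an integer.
Path from root to B: F -> B
Depth = number of edges = 1

Answer: 1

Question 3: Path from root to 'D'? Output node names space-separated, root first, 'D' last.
Answer: F B D

Derivation:
Walk down from root: F -> B -> D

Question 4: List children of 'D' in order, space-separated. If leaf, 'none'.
Node D's children (from adjacency): (leaf)

Answer: none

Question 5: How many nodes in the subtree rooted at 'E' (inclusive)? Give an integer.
Subtree rooted at E contains: A, E, G
Count = 3

Answer: 3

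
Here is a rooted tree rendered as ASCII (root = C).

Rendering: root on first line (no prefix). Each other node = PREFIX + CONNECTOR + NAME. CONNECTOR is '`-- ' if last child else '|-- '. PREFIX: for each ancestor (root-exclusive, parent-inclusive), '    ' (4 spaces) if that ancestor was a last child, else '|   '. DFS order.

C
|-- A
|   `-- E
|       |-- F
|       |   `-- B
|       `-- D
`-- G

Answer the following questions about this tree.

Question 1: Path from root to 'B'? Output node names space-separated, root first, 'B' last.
Answer: C A E F B

Derivation:
Walk down from root: C -> A -> E -> F -> B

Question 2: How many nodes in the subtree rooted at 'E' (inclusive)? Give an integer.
Subtree rooted at E contains: B, D, E, F
Count = 4

Answer: 4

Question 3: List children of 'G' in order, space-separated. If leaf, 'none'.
Node G's children (from adjacency): (leaf)

Answer: none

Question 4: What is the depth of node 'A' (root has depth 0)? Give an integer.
Path from root to A: C -> A
Depth = number of edges = 1

Answer: 1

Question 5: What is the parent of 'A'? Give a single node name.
Answer: C

Derivation:
Scan adjacency: A appears as child of C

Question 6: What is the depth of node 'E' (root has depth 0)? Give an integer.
Answer: 2

Derivation:
Path from root to E: C -> A -> E
Depth = number of edges = 2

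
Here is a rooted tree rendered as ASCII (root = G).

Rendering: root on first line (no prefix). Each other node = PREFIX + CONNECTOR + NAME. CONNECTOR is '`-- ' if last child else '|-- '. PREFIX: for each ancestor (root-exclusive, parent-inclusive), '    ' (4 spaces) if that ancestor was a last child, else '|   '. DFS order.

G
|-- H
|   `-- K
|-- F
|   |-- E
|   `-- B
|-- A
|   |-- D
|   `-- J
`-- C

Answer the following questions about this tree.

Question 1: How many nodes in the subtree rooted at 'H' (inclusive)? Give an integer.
Answer: 2

Derivation:
Subtree rooted at H contains: H, K
Count = 2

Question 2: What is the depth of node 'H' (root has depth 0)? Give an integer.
Answer: 1

Derivation:
Path from root to H: G -> H
Depth = number of edges = 1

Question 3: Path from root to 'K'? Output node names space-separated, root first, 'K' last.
Answer: G H K

Derivation:
Walk down from root: G -> H -> K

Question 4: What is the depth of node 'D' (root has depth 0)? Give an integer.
Path from root to D: G -> A -> D
Depth = number of edges = 2

Answer: 2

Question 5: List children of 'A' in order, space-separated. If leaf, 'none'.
Answer: D J

Derivation:
Node A's children (from adjacency): D, J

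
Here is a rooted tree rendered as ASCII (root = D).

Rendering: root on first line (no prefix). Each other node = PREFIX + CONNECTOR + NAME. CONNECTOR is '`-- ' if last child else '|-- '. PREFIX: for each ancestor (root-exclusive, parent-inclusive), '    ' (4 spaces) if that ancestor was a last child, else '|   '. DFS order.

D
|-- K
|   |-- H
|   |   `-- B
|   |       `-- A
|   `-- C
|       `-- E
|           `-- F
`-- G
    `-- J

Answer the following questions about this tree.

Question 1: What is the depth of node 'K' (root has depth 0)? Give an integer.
Answer: 1

Derivation:
Path from root to K: D -> K
Depth = number of edges = 1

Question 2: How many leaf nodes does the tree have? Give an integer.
Answer: 3

Derivation:
Leaves (nodes with no children): A, F, J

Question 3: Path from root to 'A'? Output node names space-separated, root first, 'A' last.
Walk down from root: D -> K -> H -> B -> A

Answer: D K H B A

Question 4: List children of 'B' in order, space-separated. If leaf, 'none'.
Answer: A

Derivation:
Node B's children (from adjacency): A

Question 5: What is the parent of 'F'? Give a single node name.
Scan adjacency: F appears as child of E

Answer: E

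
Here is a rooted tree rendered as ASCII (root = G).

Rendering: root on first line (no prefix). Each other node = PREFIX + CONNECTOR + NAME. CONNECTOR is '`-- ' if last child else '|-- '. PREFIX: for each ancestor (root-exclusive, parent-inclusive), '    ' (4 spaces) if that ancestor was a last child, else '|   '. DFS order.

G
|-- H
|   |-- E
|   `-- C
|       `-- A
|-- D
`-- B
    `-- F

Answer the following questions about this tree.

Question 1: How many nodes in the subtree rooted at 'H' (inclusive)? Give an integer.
Answer: 4

Derivation:
Subtree rooted at H contains: A, C, E, H
Count = 4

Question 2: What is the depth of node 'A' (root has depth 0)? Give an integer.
Path from root to A: G -> H -> C -> A
Depth = number of edges = 3

Answer: 3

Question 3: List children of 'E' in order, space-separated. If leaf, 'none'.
Node E's children (from adjacency): (leaf)

Answer: none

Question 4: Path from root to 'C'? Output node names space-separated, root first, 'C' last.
Answer: G H C

Derivation:
Walk down from root: G -> H -> C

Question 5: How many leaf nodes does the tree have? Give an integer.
Leaves (nodes with no children): A, D, E, F

Answer: 4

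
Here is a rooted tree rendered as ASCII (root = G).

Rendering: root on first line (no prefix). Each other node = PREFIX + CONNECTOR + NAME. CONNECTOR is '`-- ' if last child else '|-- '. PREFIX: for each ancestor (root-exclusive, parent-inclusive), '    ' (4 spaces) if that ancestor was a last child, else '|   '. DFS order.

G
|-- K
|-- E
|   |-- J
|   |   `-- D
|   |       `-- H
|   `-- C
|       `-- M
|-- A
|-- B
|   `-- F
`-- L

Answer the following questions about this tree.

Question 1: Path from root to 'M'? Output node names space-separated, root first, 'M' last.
Answer: G E C M

Derivation:
Walk down from root: G -> E -> C -> M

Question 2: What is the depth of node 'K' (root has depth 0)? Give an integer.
Answer: 1

Derivation:
Path from root to K: G -> K
Depth = number of edges = 1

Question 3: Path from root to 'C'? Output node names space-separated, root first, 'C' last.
Walk down from root: G -> E -> C

Answer: G E C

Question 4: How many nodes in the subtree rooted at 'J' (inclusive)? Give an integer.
Answer: 3

Derivation:
Subtree rooted at J contains: D, H, J
Count = 3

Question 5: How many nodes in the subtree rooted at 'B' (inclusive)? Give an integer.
Answer: 2

Derivation:
Subtree rooted at B contains: B, F
Count = 2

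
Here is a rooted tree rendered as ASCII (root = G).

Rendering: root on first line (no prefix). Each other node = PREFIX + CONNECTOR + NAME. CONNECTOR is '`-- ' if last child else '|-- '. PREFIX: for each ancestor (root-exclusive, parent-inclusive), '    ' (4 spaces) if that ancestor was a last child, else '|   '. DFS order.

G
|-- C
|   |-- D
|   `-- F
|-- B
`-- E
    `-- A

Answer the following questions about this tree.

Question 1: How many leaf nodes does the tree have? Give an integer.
Answer: 4

Derivation:
Leaves (nodes with no children): A, B, D, F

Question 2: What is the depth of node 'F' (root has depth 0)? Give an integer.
Answer: 2

Derivation:
Path from root to F: G -> C -> F
Depth = number of edges = 2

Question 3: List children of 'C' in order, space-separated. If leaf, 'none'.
Answer: D F

Derivation:
Node C's children (from adjacency): D, F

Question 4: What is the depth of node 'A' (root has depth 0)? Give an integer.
Path from root to A: G -> E -> A
Depth = number of edges = 2

Answer: 2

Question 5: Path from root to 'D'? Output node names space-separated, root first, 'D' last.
Walk down from root: G -> C -> D

Answer: G C D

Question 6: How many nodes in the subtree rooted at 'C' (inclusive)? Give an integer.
Answer: 3

Derivation:
Subtree rooted at C contains: C, D, F
Count = 3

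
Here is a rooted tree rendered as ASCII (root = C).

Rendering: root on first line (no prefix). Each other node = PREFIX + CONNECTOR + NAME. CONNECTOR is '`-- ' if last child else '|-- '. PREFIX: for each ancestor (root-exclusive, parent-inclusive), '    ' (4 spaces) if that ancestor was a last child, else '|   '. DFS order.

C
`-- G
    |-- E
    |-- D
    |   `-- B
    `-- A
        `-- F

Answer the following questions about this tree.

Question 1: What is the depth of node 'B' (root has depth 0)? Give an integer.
Answer: 3

Derivation:
Path from root to B: C -> G -> D -> B
Depth = number of edges = 3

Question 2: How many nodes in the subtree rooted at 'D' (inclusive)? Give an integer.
Subtree rooted at D contains: B, D
Count = 2

Answer: 2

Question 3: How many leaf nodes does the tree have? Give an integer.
Answer: 3

Derivation:
Leaves (nodes with no children): B, E, F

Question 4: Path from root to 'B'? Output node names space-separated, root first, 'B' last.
Answer: C G D B

Derivation:
Walk down from root: C -> G -> D -> B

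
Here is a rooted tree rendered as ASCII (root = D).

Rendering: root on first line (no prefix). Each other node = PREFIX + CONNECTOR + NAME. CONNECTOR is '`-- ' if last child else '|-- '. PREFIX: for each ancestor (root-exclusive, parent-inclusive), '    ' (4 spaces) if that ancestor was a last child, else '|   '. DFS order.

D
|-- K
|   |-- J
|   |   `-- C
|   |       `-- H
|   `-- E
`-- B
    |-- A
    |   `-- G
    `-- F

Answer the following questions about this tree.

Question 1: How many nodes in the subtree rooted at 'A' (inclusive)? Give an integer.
Subtree rooted at A contains: A, G
Count = 2

Answer: 2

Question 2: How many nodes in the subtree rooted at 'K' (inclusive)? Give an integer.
Answer: 5

Derivation:
Subtree rooted at K contains: C, E, H, J, K
Count = 5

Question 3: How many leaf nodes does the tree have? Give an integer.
Answer: 4

Derivation:
Leaves (nodes with no children): E, F, G, H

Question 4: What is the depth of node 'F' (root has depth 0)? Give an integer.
Path from root to F: D -> B -> F
Depth = number of edges = 2

Answer: 2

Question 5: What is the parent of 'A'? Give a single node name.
Scan adjacency: A appears as child of B

Answer: B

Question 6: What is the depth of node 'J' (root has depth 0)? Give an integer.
Path from root to J: D -> K -> J
Depth = number of edges = 2

Answer: 2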